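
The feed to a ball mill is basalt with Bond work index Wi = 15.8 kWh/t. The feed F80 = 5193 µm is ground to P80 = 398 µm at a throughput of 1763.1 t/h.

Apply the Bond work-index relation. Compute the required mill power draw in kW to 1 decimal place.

W = 10 Wi (P80^-0.5 − F80^-0.5)
W = 10·15.8·(1/√398 − 1/√5193) = 10·15.8·(0.036249) = 5.7273 kWh/t
P = W·T = 5.7273·1763.1 = 10097.8 kW

P = 10097.8 kW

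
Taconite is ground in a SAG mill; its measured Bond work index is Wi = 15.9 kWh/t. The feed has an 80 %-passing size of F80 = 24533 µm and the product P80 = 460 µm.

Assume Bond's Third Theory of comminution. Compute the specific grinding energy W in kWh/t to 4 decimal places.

W = 6.3983 kWh/t

W = 10 Wi (P80^-0.5 − F80^-0.5)
1/√460 = 0.046625;  1/√24533 = 0.006384
W = 10·15.9·(0.046625 − 0.006384) = 6.3983 kWh/t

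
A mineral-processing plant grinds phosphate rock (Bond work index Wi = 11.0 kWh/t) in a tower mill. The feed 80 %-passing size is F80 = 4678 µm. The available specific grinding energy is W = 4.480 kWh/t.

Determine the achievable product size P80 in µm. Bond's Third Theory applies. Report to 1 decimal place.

P80 = 326.4 µm

W = 10 Wi / √P80 − 10 Wi / √F80
P80^(−½) = W/(10 Wi) + F80^(−½)
  = 4.4800/(10·11.0) + 1/√4678 = 0.040727 + 0.014621 = 0.055348
P80 = (1/0.055348)² = 18.0675² = 326.43 µm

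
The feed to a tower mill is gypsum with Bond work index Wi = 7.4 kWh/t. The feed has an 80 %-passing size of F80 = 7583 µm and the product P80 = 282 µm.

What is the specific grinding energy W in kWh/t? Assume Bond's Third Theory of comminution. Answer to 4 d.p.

W = 3.5568 kWh/t

Bond: W = 10·Wi·(1/√P80 − 1/√F80)
1/√282 = 0.059549;  1/√7583 = 0.011484
W = 10·7.4·(0.059549 − 0.011484) = 3.5568 kWh/t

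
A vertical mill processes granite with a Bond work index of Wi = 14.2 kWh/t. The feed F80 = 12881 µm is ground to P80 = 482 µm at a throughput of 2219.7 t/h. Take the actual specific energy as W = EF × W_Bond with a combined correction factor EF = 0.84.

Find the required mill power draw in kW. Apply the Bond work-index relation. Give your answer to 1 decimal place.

Bond: W = 10·Wi·(1/√P80 − 1/√F80)
W = 10·14.2·(1/√482 − 1/√12881) = 10·14.2·(0.036738) = 5.2168 kWh/t
With EF = 0.84: W = 5.2168·0.84 = 4.3821 kWh/t
P_mill = W·ṁ = 4.3821·2219.7 = 9726.9 kW

P = 9726.9 kW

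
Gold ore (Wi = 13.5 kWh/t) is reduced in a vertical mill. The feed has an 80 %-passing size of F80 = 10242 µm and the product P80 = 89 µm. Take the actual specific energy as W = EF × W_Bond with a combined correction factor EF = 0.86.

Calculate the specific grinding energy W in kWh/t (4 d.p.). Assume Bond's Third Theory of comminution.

W = 11.1594 kWh/t

W = 10 Wi / √P80 − 10 Wi / √F80
1/√89 = 0.106000;  1/√10242 = 0.009881
W = 10·13.5·(0.106000 − 0.009881) = 12.9760 kWh/t
Corrected W = EF·W_Bond = 0.86·12.9760 = 11.1594 kWh/t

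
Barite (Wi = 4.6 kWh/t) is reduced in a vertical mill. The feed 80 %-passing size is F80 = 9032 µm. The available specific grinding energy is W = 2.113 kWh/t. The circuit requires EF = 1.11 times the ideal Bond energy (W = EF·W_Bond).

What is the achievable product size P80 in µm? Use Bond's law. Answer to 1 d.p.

W_Bond = 10·Wi·(1/√P₈₀ − 1/√F₈₀)
W_Bond = W / EF = 2.113 / 1.11 = 1.9036 kWh/t
P80^-0.5 = F80^-0.5 + W_Bond/(10 Wi)
  = 1.9036/(10·4.6) + 1/√9032 = 0.041383 + 0.010522 = 0.051905
P80 = (1/0.051905)² = 19.2660² = 371.18 µm

P80 = 371.2 µm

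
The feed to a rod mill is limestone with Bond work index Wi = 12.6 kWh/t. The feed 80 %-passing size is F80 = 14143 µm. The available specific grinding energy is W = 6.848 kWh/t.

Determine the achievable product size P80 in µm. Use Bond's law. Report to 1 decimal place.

W = 10·Wi·(P80^(-½) − F80^(-½))
⇒ 1/√P80 = W/(10·Wi) + 1/√F80
  = 6.8480/(10·12.6) + 1/√14143 = 0.054349 + 0.008409 = 0.062758
P80 = (1/0.062758)² = 15.9342² = 253.90 µm

P80 = 253.9 µm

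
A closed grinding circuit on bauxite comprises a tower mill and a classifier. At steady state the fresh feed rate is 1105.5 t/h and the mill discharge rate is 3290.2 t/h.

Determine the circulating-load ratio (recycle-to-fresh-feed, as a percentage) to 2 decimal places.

CL = 197.62 %

Steady state: M = F + R.
R = M − F = 3290.2 − 1105.5 = 2184.7 t/h
CL = 100·R/F = 100·2184.7/1105.5 = 197.62 %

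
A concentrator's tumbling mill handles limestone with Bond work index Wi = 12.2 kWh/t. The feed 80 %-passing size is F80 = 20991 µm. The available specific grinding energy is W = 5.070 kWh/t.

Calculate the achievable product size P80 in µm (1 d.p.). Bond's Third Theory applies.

Bond: W = 10·Wi·(1/√P80 − 1/√F80)
P80^-0.5 = F80^-0.5 + W/(10 Wi)
  = 5.0700/(10·12.2) + 1/√20991 = 0.041557 + 0.006902 = 0.048460
P80 = (1/0.048460)² = 20.6358² = 425.84 µm

P80 = 425.8 µm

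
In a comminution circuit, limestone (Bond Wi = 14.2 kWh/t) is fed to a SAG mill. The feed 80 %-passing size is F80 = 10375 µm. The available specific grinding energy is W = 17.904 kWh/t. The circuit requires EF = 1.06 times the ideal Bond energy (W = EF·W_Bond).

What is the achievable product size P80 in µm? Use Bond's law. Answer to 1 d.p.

P80 = 60.3 µm

W = 10 Wi (1/√P80 − 1/√F80)  [Bond]
W_Bond = W / EF = 17.904 / 1.06 = 16.8906 kWh/t
⇒ 1/√P80 = W_Bond/(10 Wi) + 1/√F80
  = 16.8906/(10·14.2) + 1/√10375 = 0.118948 + 0.009818 = 0.128765
P80 = (1/0.128765)² = 7.7661² = 60.31 µm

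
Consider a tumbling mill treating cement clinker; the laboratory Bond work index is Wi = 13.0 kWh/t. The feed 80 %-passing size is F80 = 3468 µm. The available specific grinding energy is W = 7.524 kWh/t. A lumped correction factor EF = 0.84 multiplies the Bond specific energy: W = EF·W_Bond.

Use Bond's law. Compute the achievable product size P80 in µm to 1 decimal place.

P80 = 135.6 µm

W = 10·Wi·[P80^(−½) − F80^(−½)]
W_Bond = W / EF = 7.524 / 0.84 = 8.9571 kWh/t
P80^-0.5 = F80^-0.5 + W_Bond/(10 Wi)
  = 8.9571/(10·13.0) + 1/√3468 = 0.068901 + 0.016981 = 0.085882
P80 = (1/0.085882)² = 11.6439² = 135.58 µm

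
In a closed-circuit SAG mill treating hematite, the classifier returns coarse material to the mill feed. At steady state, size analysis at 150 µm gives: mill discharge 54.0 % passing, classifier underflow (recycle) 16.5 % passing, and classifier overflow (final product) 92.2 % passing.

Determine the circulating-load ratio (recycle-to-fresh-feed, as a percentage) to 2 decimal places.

Two-product formula at 150 µm:
Fd + Rd = Ru + Fo ⇒ R/F = (o−d)/(d−u)
r = (92.2 − 54.0)/(54.0 − 16.5) = 38.2/37.5 = 1.0187
CL = 100·r = 101.87 %

CL = 101.87 %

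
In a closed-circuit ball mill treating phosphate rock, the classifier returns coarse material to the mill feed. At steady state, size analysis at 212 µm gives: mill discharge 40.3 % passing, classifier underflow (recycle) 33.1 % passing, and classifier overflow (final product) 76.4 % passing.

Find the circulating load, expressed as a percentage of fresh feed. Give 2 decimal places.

Two-product formula at 212 µm:
(1+r)d = ru + o → r = (o−d)/(d−u)
r = (76.4 − 40.3)/(40.3 − 33.1) = 36.1/7.2 = 5.0139
CL = 100·r = 501.39 %

CL = 501.39 %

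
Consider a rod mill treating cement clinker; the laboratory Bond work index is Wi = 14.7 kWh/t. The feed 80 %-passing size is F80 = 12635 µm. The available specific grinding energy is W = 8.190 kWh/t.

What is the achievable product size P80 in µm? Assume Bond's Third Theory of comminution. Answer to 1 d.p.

Bond: W = 10·Wi·(1/√P80 − 1/√F80)
P80^(−½) = W/(10 Wi) + F80^(−½)
  = 8.1900/(10·14.7) + 1/√12635 = 0.055714 + 0.008896 = 0.064611
P80 = (1/0.064611)² = 15.4773² = 239.55 µm

P80 = 239.5 µm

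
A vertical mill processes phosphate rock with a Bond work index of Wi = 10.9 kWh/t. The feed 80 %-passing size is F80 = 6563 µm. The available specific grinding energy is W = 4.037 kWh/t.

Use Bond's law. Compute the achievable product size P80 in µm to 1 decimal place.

P80 = 410.1 µm

Bond:  W = 10 Wi (1/√P − 1/√F)
P80^-0.5 = F80^-0.5 + W/(10 Wi)
  = 4.0370/(10·10.9) + 1/√6563 = 0.037037 + 0.012344 = 0.049380
P80 = (1/0.049380)² = 20.2509² = 410.10 µm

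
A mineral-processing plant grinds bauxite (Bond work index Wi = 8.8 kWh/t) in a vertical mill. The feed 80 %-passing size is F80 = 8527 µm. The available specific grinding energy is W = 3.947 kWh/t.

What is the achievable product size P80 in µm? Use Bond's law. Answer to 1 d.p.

W = 10 Wi (P80^-0.5 − F80^-0.5)
1/√P80 = 1/√F80 + W/(10·Wi)
  = 3.9470/(10·8.8) + 1/√8527 = 0.044852 + 0.010829 = 0.055682
P80 = (1/0.055682)² = 17.9593² = 322.53 µm

P80 = 322.5 µm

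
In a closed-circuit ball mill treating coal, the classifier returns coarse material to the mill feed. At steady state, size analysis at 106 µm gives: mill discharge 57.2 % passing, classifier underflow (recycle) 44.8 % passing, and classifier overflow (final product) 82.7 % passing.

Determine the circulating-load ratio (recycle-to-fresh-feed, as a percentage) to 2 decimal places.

Balance %-passing 106 µm (r = R/F):
(1+r)d = ru + o → r = (o−d)/(d−u)
r = (82.7 − 57.2)/(57.2 − 44.8) = 25.5/12.4 = 2.0565
CL = 100·r = 205.65 %

CL = 205.65 %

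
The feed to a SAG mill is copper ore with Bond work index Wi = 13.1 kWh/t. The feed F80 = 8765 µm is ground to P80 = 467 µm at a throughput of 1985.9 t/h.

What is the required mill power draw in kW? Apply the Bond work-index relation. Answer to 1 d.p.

W = 10 Wi (1/√P80 − 1/√F80)  [Bond]
W = 10·13.1·(1/√467 − 1/√8765) = 10·13.1·(0.035593) = 4.6627 kWh/t
Mill draw = 4.6627 × 1985.9 = 9259.7 kW

P = 9259.7 kW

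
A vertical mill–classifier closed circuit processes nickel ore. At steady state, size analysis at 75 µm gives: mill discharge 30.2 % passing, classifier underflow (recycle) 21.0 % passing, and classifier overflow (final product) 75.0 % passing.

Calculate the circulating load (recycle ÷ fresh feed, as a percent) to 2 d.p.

CL = 486.96 %

Let r = R/F. Size balance at 75 µm:
(1+r)d = ru + o → r = (o−d)/(d−u)
r = (75.0 − 30.2)/(30.2 − 21.0) = 44.8/9.2 = 4.8696
CL = 100·r = 486.96 %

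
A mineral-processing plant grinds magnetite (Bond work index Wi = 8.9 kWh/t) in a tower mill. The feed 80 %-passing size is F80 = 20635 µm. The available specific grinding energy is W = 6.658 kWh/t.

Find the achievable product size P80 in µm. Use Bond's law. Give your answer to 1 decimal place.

Bond:  W = 10 Wi (1/√P − 1/√F)
P80^(−½) = W/(10 Wi) + F80^(−½)
  = 6.6580/(10·8.9) + 1/√20635 = 0.074809 + 0.006961 = 0.081770
P80 = (1/0.081770)² = 12.2294² = 149.56 µm

P80 = 149.6 µm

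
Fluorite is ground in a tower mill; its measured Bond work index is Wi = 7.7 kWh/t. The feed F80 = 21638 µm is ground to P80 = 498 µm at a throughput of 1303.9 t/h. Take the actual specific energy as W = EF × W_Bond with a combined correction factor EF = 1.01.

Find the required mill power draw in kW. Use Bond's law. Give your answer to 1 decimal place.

W = 10·Wi·(P80^(-½) − F80^(-½))
W = 10·7.7·(1/√498 − 1/√21638) = 10·7.7·(0.038013) = 2.9270 kWh/t
Apply correction: 2.9270 × 1.01 = 2.9563 kWh/t
Power = W × throughput = 2.9563 kWh/t × 1303.9 t/h = 3854.7 kW

P = 3854.7 kW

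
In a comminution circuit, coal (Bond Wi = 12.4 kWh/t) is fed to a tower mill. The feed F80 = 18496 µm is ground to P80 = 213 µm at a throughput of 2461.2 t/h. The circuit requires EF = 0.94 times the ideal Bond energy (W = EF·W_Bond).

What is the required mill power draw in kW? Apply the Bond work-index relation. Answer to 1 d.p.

W = 10 Wi (1/√P80 − 1/√F80)  [Bond]
W = 10·12.4·(1/√213 − 1/√18496) = 10·12.4·(0.061166) = 7.5846 kWh/t
With EF = 0.94: W = 7.5846·0.94 = 7.1295 kWh/t
Power = W × throughput = 7.1295 kWh/t × 2461.2 t/h = 17547.1 kW

P = 17547.1 kW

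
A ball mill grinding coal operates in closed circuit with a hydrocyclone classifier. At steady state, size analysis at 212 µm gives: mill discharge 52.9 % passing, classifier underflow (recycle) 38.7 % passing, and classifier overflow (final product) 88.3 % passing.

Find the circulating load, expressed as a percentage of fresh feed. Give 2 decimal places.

CL = 249.30 %

Classifier node, passing 212 µm:
r = (o − d)/(d − u)
r = (88.3 − 52.9)/(52.9 − 38.7) = 35.4/14.2 = 2.4930
CL = 100·r = 249.30 %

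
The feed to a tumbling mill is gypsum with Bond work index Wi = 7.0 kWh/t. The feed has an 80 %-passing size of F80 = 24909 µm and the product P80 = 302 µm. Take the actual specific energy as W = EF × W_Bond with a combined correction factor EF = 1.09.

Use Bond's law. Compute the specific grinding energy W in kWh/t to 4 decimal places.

W = 3.9071 kWh/t

W = 10·Wi·(P80^(-½) − F80^(-½))
1/√302 = 0.057544;  1/√24909 = 0.006336
W = 10·7.0·(0.057544 − 0.006336) = 3.5845 kWh/t
W_actual = 1.09 × 3.5845 = 3.9071 kWh/t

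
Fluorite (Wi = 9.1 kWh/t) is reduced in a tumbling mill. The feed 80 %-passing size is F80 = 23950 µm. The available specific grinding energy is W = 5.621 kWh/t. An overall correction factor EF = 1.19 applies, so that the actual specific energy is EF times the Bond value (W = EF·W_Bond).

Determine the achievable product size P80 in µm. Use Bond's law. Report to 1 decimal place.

W = 10 Wi / √P80 − 10 Wi / √F80
W_Bond = W / EF = 5.621 / 1.19 = 4.7235 kWh/t
⇒ 1/√P80 = W_Bond/(10 Wi) + 1/√F80
  = 4.7235/(10·9.1) + 1/√23950 = 0.051907 + 0.006462 = 0.058369
P80 = (1/0.058369)² = 17.1325² = 293.52 µm

P80 = 293.5 µm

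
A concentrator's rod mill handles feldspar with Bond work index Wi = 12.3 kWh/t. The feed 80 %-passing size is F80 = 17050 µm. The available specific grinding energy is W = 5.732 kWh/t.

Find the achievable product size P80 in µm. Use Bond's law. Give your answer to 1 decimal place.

P80 = 339.7 µm

W_Bond = 10·Wi·(1/√P₈₀ − 1/√F₈₀)
1/√P80 = 1/√F80 + W/(10·Wi)
  = 5.7320/(10·12.3) + 1/√17050 = 0.046602 + 0.007658 = 0.054260
P80 = (1/0.054260)² = 18.4298² = 339.66 µm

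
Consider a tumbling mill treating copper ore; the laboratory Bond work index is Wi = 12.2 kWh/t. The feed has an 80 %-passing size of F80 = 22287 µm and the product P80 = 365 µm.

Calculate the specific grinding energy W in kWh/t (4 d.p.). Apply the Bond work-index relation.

W = 5.5686 kWh/t

W = 10·Wi·(P80^(-½) − F80^(-½))
1/√365 = 0.052342;  1/√22287 = 0.006698
W = 10·12.2·(0.052342 − 0.006698) = 5.5686 kWh/t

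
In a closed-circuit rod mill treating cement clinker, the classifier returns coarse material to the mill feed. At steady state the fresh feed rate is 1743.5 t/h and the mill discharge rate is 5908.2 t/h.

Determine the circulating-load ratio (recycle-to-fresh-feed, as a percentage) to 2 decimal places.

CL = 238.87 %

Steady state: M = F + R.
R = M − F = 5908.2 − 1743.5 = 4164.7 t/h
CL = 100·R/F = 100·4164.7/1743.5 = 238.87 %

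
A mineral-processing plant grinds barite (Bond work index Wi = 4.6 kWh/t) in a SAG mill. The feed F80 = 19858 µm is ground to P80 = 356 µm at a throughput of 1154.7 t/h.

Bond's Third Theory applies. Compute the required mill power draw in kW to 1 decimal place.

W = 10·Wi·(P80^(-½) − F80^(-½))
W = 10·4.6·(1/√356 − 1/√19858) = 10·4.6·(0.045904) = 2.1116 kWh/t
Power = W × throughput = 2.1116 kWh/t × 1154.7 t/h = 2438.2 kW

P = 2438.2 kW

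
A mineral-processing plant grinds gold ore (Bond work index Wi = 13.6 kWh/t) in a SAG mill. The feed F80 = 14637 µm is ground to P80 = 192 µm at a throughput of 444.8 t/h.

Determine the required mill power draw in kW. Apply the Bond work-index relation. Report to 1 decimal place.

W = 10·Wi·[P80^(−½) − F80^(−½)]
W = 10·13.6·(1/√192 − 1/√14637) = 10·13.6·(0.063903) = 8.6908 kWh/t
P = W·T = 8.6908·444.8 = 3865.7 kW

P = 3865.7 kW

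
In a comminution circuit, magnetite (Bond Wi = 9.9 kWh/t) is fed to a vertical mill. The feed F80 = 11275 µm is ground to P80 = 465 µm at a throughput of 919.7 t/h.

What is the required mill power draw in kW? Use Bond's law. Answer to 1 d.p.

W = 10 Wi (1/√P80 − 1/√F80)  [Bond]
W = 10·9.9·(1/√465 − 1/√11275) = 10·9.9·(0.036956) = 3.6587 kWh/t
P_mill = W·ṁ = 3.6587·919.7 = 3364.9 kW

P = 3364.9 kW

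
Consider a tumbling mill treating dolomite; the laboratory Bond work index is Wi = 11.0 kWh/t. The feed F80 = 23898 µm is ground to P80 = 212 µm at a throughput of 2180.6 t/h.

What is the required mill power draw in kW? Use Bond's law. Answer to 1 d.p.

W = 10·Wi·(P80^(-½) − F80^(-½))
W = 10·11.0·(1/√212 − 1/√23898) = 10·11.0·(0.062212) = 6.8433 kWh/t
Power = W × throughput = 6.8433 kWh/t × 2180.6 t/h = 14922.4 kW

P = 14922.4 kW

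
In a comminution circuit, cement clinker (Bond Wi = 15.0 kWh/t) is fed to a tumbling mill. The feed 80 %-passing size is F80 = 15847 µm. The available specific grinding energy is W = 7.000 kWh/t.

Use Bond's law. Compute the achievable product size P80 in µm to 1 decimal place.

W = 10·Wi·(P80^(-½) − F80^(-½))
1/√P80 = 1/√F80 + W/(10·Wi)
  = 7.0000/(10·15.0) + 1/√15847 = 0.046667 + 0.007944 = 0.054610
P80 = (1/0.054610)² = 18.3115² = 335.31 µm

P80 = 335.3 µm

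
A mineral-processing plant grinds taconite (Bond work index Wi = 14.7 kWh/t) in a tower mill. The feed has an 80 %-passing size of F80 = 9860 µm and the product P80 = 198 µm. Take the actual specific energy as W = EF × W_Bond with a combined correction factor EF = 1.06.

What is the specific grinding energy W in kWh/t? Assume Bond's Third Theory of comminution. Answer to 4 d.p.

W = 10·Wi·[P80^(−½) − F80^(−½)]
1/√198 = 0.071067;  1/√9860 = 0.010071
W = 10·14.7·(0.071067 − 0.010071) = 8.9664 kWh/t
Corrected W = EF·W_Bond = 1.06·8.9664 = 9.5044 kWh/t

W = 9.5044 kWh/t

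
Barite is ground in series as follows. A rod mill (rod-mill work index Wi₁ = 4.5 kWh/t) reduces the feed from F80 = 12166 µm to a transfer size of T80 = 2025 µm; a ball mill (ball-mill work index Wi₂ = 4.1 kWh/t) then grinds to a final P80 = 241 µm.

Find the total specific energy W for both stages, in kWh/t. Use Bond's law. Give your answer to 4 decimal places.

W = 2.3220 kWh/t

W = 10 Wi (P80^-0.5 − F80^-0.5)
Stage 1 (12166→2025 µm, Wi₁=4.5): W₁ = 10·4.5·(0.022222 − 0.009066) = 0.5920 kWh/t
Stage 2 (2025→241 µm, Wi₂=4.1): W₂ = 10·4.1·(0.064416 − 0.022222) = 1.7299 kWh/t
W = W₁ + W₂ = 0.5920 + 1.7299 = 2.3220 kWh/t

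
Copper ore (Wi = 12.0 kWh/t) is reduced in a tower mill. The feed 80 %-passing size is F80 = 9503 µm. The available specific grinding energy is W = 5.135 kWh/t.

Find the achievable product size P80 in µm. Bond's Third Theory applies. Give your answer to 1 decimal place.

W = 10 Wi (P80^-0.5 − F80^-0.5)
1/√P80 = 1/√F80 + W/(10·Wi)
  = 5.1350/(10·12.0) + 1/√9503 = 0.042792 + 0.010258 = 0.053050
P80 = (1/0.053050)² = 18.8502² = 355.33 µm

P80 = 355.3 µm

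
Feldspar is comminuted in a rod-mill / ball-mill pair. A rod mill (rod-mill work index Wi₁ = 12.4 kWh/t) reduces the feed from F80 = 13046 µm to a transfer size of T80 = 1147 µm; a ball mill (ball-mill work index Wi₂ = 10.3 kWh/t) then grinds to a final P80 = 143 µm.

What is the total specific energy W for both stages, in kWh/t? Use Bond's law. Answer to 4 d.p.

Bond:  W = 10 Wi (1/√P − 1/√F)
Stage 1 (13046→1147 µm, Wi₁=12.4): W₁ = 10·12.4·(0.029527 − 0.008755) = 2.5757 kWh/t
Stage 2 (1147→143 µm, Wi₂=10.3): W₂ = 10·10.3·(0.083624 − 0.029527) = 5.5720 kWh/t
W = W₁ + W₂ = 2.5757 + 5.5720 = 8.1477 kWh/t

W = 8.1477 kWh/t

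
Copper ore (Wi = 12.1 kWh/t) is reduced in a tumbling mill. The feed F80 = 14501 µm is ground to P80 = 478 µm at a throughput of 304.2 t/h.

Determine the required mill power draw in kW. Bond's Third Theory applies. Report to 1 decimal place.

W_Bond = 10·Wi·(1/√P₈₀ − 1/√F₈₀)
W = 10·12.1·(1/√478 − 1/√14501) = 10·12.1·(0.037435) = 4.5296 kWh/t
Power = W × throughput = 4.5296 kWh/t × 304.2 t/h = 1377.9 kW

P = 1377.9 kW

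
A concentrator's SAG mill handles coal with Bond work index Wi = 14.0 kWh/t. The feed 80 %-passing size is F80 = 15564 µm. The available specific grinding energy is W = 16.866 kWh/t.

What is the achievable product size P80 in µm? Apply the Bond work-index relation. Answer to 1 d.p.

P80 = 60.6 µm

Bond:  W = 10 Wi (1/√P − 1/√F)
P80^(−½) = W/(10 Wi) + F80^(−½)
  = 16.8660/(10·14.0) + 1/√15564 = 0.120471 + 0.008016 = 0.128487
P80 = (1/0.128487)² = 7.7829² = 60.57 µm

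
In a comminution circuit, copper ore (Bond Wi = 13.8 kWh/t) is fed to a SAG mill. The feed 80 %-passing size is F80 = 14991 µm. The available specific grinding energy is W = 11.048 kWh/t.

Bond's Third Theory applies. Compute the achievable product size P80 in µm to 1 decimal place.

P80 = 128.5 µm

W = 10·Wi·(P80^(-½) − F80^(-½))
1/√P80 = 1/√F80 + W/(10·Wi)
  = 11.0480/(10·13.8) + 1/√14991 = 0.080058 + 0.008167 = 0.088225
P80 = (1/0.088225)² = 11.3346² = 128.47 µm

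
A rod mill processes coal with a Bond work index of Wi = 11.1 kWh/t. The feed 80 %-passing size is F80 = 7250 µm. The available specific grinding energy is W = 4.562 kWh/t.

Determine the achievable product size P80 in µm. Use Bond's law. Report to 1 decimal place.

W = 10·Wi·(P80^(-½) − F80^(-½))
⇒ 1/√P80 = W/(10 Wi) + 1/√F80
  = 4.5620/(10·11.1) + 1/√7250 = 0.041099 + 0.011744 = 0.052844
P80 = (1/0.052844)² = 18.9238² = 358.11 µm

P80 = 358.1 µm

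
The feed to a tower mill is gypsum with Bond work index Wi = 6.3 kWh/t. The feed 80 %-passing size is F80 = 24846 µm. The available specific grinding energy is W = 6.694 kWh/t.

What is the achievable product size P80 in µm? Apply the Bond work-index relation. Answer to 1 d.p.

P80 = 78.9 µm

Bond:  W = 10 Wi (1/√P − 1/√F)
P80^-0.5 = F80^-0.5 + W/(10 Wi)
  = 6.6940/(10·6.3) + 1/√24846 = 0.106254 + 0.006344 = 0.112598
P80 = (1/0.112598)² = 8.8811² = 78.87 µm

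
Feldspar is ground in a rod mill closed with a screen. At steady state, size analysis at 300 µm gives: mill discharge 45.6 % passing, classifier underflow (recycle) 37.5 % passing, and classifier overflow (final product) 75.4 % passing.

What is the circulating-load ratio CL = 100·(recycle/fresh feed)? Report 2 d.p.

Classifier node, passing 300 µm:
(1+r)·d = r·u + o ⇒ r = (o−d)/(d−u)
r = (75.4 − 45.6)/(45.6 − 37.5) = 29.8/8.1 = 3.6790
CL = 100·r = 367.90 %

CL = 367.90 %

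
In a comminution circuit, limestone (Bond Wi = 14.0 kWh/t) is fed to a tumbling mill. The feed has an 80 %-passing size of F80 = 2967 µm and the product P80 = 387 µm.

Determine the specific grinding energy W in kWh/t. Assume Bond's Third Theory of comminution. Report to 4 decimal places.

W = 4.5464 kWh/t

W = 10 Wi (1/√P80 − 1/√F80)  [Bond]
1/√387 = 0.050833;  1/√2967 = 0.018359
W = 10·14.0·(0.050833 − 0.018359) = 4.5464 kWh/t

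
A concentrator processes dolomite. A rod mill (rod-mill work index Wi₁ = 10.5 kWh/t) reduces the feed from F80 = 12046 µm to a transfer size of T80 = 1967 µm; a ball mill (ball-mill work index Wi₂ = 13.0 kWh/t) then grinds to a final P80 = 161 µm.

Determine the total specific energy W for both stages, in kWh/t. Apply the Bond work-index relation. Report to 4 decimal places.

W = 8.7251 kWh/t

Bond: W = 10·Wi·(1/√P80 − 1/√F80)
Stage 1 (12046→1967 µm, Wi₁=10.5): W₁ = 10·10.5·(0.022547 − 0.009111) = 1.4108 kWh/t
Stage 2 (1967→161 µm, Wi₂=13.0): W₂ = 10·13.0·(0.078811 − 0.022547) = 7.3143 kWh/t
W = W₁ + W₂ = 1.4108 + 7.3143 = 8.7251 kWh/t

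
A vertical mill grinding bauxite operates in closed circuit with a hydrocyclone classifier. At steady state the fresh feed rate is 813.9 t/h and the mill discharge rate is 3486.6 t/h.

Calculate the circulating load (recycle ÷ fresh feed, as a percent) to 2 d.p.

CL = 328.38 %

Mill node: discharge = fresh + recycle.
R = M − F = 3486.6 − 813.9 = 2672.7 t/h
CL = 100·R/F = 100·2672.7/813.9 = 328.38 %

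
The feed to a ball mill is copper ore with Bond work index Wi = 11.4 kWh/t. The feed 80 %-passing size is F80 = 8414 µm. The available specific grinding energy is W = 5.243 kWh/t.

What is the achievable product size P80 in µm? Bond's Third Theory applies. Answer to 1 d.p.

P80 = 308.9 µm

Bond: W = 10·Wi·(1/√P80 − 1/√F80)
1/√P80 = 1/√F80 + W/(10·Wi)
  = 5.2430/(10·11.4) + 1/√8414 = 0.045991 + 0.010902 = 0.056893
P80 = (1/0.056893)² = 17.5768² = 308.95 µm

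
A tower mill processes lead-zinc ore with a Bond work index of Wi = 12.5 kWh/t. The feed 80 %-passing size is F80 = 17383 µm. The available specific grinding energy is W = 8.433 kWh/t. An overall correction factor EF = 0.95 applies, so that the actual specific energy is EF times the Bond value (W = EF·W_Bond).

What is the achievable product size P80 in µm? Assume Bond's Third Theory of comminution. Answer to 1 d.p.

P80 = 161.9 µm

Bond:  W = 10 Wi (1/√P − 1/√F)
W_Bond = W / EF = 8.433 / 0.95 = 8.8768 kWh/t
1/√P80 = 1/√F80 + W_Bond/(10·Wi)
  = 8.8768/(10·12.5) + 1/√17383 = 0.071015 + 0.007585 = 0.078599
P80 = (1/0.078599)² = 12.7227² = 161.87 µm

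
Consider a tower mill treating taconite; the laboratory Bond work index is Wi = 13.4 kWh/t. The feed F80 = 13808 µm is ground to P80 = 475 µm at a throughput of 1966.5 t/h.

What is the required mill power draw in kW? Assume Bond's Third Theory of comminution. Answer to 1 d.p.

P = 9848.2 kW

W = 10·Wi·[P80^(−½) − F80^(−½)]
W = 10·13.4·(1/√475 − 1/√13808) = 10·13.4·(0.037373) = 5.0080 kWh/t
Mill draw = 5.0080 × 1966.5 = 9848.2 kW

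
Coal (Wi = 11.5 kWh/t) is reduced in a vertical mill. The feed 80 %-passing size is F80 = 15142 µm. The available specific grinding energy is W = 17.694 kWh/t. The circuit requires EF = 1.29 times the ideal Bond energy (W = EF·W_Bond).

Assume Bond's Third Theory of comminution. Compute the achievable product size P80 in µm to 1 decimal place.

P80 = 61.6 µm

W = 10 Wi / √P80 − 10 Wi / √F80
W_Bond = W / EF = 17.694 / 1.29 = 13.7163 kWh/t
P80^(−½) = W_Bond/(10 Wi) + F80^(−½)
  = 13.7163/(10·11.5) + 1/√15142 = 0.119272 + 0.008127 = 0.127399
P80 = (1/0.127399)² = 7.8494² = 61.61 µm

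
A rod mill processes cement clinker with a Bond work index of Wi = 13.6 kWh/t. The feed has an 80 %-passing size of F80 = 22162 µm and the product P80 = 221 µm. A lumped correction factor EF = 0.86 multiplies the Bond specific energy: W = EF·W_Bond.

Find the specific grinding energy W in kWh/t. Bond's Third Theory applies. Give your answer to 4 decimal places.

W = 7.0819 kWh/t

W = 10·Wi·[P80^(−½) − F80^(−½)]
1/√221 = 0.067267;  1/√22162 = 0.006717
W = 10·13.6·(0.067267 − 0.006717) = 8.2348 kWh/t
Corrected W = EF·W_Bond = 0.86·8.2348 = 7.0819 kWh/t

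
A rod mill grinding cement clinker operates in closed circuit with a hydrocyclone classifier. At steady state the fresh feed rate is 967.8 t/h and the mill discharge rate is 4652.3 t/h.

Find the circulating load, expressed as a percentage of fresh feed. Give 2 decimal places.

CL = 380.71 %

M = F + R at steady state, so:
R = M − F = 4652.3 − 967.8 = 3684.5 t/h
CL = 100·R/F = 100·3684.5/967.8 = 380.71 %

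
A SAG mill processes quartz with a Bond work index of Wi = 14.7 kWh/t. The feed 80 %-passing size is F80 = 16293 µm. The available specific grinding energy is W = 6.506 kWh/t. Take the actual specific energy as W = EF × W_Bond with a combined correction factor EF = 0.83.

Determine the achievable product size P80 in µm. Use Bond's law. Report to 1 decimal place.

P80 = 267.4 µm

W_Bond = 10·Wi·(1/√P₈₀ − 1/√F₈₀)
W_Bond = W / EF = 6.506 / 0.83 = 7.8386 kWh/t
P80^(−½) = W_Bond/(10 Wi) + F80^(−½)
  = 7.8386/(10·14.7) + 1/√16293 = 0.053323 + 0.007834 = 0.061158
P80 = (1/0.061158)² = 16.3511² = 267.36 µm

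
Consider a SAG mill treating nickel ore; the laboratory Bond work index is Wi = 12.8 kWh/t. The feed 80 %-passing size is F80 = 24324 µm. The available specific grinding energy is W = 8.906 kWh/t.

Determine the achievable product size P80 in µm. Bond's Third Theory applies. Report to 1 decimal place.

W = 10·Wi·(P80^(-½) − F80^(-½))
P80^(−½) = W/(10 Wi) + F80^(−½)
  = 8.9060/(10·12.8) + 1/√24324 = 0.069578 + 0.006412 = 0.075990
P80 = (1/0.075990)² = 13.1596² = 173.18 µm

P80 = 173.2 µm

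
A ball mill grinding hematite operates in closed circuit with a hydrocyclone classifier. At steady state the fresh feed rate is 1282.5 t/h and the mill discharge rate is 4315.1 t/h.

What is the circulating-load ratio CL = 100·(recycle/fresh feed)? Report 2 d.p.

Discharge = new feed + return, hence
R = M − F = 4315.1 − 1282.5 = 3032.6 t/h
CL = 100·R/F = 100·3032.6/1282.5 = 236.46 %

CL = 236.46 %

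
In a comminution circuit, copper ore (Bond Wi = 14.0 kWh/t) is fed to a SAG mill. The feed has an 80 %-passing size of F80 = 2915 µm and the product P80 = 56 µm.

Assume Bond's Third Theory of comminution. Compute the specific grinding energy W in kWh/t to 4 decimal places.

W = 10·Wi·(P80^(-½) − F80^(-½))
1/√56 = 0.133631;  1/√2915 = 0.018522
W = 10·14.0·(0.133631 − 0.018522) = 16.1152 kWh/t

W = 16.1152 kWh/t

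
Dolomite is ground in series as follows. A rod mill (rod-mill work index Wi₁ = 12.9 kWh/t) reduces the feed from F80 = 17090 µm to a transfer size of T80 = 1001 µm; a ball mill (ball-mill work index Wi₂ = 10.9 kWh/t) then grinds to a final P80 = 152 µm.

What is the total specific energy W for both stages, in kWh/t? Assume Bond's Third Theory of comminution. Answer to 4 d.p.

W = 8.4864 kWh/t

W = 10 Wi / √P80 − 10 Wi / √F80
Stage 1 (17090→1001 µm, Wi₁=12.9): W₁ = 10·12.9·(0.031607 − 0.007649) = 3.0905 kWh/t
Stage 2 (1001→152 µm, Wi₂=10.9): W₂ = 10·10.9·(0.081111 − 0.031607) = 5.3959 kWh/t
W = W₁ + W₂ = 3.0905 + 5.3959 = 8.4864 kWh/t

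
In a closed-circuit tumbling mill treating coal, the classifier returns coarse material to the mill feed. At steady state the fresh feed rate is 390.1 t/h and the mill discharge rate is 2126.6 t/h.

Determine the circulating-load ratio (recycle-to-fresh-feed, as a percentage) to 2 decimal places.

M = F + R at steady state, so:
R = M − F = 2126.6 − 390.1 = 1736.5 t/h
CL = 100·R/F = 100·1736.5/390.1 = 445.14 %

CL = 445.14 %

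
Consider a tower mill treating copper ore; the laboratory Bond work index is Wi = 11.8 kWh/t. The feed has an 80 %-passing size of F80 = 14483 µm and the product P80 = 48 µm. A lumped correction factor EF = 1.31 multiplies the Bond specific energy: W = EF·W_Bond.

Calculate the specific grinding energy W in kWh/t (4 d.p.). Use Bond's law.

W = 10·Wi·(P80^(-½) − F80^(-½))
1/√48 = 0.144338;  1/√14483 = 0.008309
W = 10·11.8·(0.144338 − 0.008309) = 16.0513 kWh/t
W_actual = 1.31 × 16.0513 = 21.0272 kWh/t

W = 21.0272 kWh/t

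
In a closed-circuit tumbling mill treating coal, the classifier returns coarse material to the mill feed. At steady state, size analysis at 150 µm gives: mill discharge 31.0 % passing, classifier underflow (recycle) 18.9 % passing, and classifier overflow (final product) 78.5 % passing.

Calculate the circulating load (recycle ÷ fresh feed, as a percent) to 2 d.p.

CL = 392.56 %

Let r = R/F. Size balance at 150 µm:
r = (o − d)/(d − u)
r = (78.5 − 31.0)/(31.0 − 18.9) = 47.5/12.1 = 3.9256
CL = 100·r = 392.56 %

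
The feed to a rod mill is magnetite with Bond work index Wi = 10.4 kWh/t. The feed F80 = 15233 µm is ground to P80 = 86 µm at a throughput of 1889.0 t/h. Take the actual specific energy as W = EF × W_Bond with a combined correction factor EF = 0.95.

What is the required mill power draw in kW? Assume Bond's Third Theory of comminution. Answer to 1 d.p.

P = 18613.0 kW

W = 10 Wi / √P80 − 10 Wi / √F80
W = 10·10.4·(1/√86 − 1/√15233) = 10·10.4·(0.099730) = 10.3720 kWh/t
W_actual = 0.95 × 10.3720 = 9.8534 kWh/t
P = W·T = 9.8534·1889.0 = 18613.0 kW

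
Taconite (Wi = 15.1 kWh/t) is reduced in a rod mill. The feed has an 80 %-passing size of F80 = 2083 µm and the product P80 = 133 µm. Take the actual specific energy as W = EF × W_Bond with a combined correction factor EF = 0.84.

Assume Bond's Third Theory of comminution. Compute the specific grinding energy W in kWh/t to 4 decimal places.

W = 10 Wi / √P80 − 10 Wi / √F80
1/√133 = 0.086711;  1/√2083 = 0.021911
W = 10·15.1·(0.086711 − 0.021911) = 9.7849 kWh/t
W_actual = 0.84 × 9.7849 = 8.2193 kWh/t

W = 8.2193 kWh/t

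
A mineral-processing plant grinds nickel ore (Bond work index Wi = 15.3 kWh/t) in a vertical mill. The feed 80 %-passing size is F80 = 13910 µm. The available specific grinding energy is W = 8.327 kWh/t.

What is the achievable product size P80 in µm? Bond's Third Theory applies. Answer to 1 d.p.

Bond:  W = 10 Wi (1/√P − 1/√F)
P80^(−½) = W/(10 Wi) + F80^(−½)
  = 8.3270/(10·15.3) + 1/√13910 = 0.054425 + 0.008479 = 0.062904
P80 = (1/0.062904)² = 15.8973² = 252.72 µm

P80 = 252.7 µm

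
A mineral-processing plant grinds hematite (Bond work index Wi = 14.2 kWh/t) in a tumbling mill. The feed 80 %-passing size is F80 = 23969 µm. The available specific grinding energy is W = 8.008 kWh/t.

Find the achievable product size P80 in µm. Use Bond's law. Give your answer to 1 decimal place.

P80 = 253.1 µm

W_Bond = 10·Wi·(1/√P₈₀ − 1/√F₈₀)
P80^(−½) = W/(10 Wi) + F80^(−½)
  = 8.0080/(10·14.2) + 1/√23969 = 0.056394 + 0.006459 = 0.062854
P80 = (1/0.062854)² = 15.9100² = 253.13 µm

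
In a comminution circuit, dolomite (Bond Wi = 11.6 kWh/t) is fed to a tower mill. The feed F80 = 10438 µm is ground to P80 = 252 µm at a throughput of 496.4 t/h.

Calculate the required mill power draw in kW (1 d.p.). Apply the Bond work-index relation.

P = 3063.7 kW

Bond:  W = 10 Wi (1/√P − 1/√F)
W = 10·11.6·(1/√252 − 1/√10438) = 10·11.6·(0.053206) = 6.1719 kWh/t
Mill draw = 6.1719 × 496.4 = 3063.7 kW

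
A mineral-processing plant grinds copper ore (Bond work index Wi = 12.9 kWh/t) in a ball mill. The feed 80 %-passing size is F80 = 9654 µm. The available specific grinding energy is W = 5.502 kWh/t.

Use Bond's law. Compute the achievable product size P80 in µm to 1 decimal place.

P80 = 358.3 µm

Bond:  W = 10 Wi (1/√P − 1/√F)
P80^-0.5 = F80^-0.5 + W/(10 Wi)
  = 5.5020/(10·12.9) + 1/√9654 = 0.042651 + 0.010178 = 0.052829
P80 = (1/0.052829)² = 18.9291² = 358.31 µm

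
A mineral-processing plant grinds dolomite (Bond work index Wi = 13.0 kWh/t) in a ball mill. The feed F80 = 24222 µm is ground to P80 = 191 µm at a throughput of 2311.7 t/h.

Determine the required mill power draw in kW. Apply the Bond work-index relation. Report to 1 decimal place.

W = 10·Wi·(P80^(-½) − F80^(-½))
W = 10·13.0·(1/√191 − 1/√24222) = 10·13.0·(0.065932) = 8.5712 kWh/t
P_mill = W·ṁ = 8.5712·2311.7 = 19814.0 kW

P = 19814.0 kW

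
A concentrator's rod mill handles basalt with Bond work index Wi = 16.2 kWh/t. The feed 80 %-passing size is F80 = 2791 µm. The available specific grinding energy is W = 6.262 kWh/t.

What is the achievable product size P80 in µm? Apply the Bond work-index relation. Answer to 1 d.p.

P80 = 301.6 µm

Bond: W = 10·Wi·(1/√P80 − 1/√F80)
⇒ 1/√P80 = W/(10 Wi) + 1/√F80
  = 6.2620/(10·16.2) + 1/√2791 = 0.038654 + 0.018929 = 0.057583
P80 = (1/0.057583)² = 17.3662² = 301.59 µm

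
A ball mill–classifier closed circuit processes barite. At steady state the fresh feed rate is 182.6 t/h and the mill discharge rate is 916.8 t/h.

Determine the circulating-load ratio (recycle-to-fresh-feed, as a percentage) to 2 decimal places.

Mill node: discharge = fresh + recycle.
R = M − F = 916.8 − 182.6 = 734.2 t/h
CL = 100·R/F = 100·734.2/182.6 = 402.08 %

CL = 402.08 %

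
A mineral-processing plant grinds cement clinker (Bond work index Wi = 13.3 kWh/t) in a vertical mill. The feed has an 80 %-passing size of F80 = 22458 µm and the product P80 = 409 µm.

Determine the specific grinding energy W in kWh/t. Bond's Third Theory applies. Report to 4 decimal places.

W = 10 Wi / √P80 − 10 Wi / √F80
1/√409 = 0.049447;  1/√22458 = 0.006673
W = 10·13.3·(0.049447 − 0.006673) = 5.6889 kWh/t

W = 5.6889 kWh/t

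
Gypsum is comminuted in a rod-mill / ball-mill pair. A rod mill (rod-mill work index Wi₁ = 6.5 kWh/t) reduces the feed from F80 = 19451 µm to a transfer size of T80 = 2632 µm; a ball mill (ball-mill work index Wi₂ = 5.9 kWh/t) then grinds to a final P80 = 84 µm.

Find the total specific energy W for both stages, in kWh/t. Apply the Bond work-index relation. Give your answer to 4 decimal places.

W = 6.0883 kWh/t

W = 10·Wi·(P80^(-½) − F80^(-½))
Stage 1 (19451→2632 µm, Wi₁=6.5): W₁ = 10·6.5·(0.019492 − 0.007170) = 0.8009 kWh/t
Stage 2 (2632→84 µm, Wi₂=5.9): W₂ = 10·5.9·(0.109109 − 0.019492) = 5.2874 kWh/t
W = W₁ + W₂ = 0.8009 + 5.2874 = 6.0883 kWh/t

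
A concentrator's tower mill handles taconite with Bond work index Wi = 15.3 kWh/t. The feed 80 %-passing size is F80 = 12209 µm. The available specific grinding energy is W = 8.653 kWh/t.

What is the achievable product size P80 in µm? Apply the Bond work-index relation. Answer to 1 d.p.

W = 10 Wi (P80^-0.5 − F80^-0.5)
P80^(−½) = W/(10 Wi) + F80^(−½)
  = 8.6530/(10·15.3) + 1/√12209 = 0.056556 + 0.009050 = 0.065606
P80 = (1/0.065606)² = 15.2426² = 232.34 µm

P80 = 232.3 µm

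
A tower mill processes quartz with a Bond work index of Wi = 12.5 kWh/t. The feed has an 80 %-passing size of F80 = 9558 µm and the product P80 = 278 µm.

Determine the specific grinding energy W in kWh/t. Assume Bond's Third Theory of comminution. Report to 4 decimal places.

W = 6.2184 kWh/t

W = 10 Wi / √P80 − 10 Wi / √F80
1/√278 = 0.059976;  1/√9558 = 0.010229
W = 10·12.5·(0.059976 − 0.010229) = 6.2184 kWh/t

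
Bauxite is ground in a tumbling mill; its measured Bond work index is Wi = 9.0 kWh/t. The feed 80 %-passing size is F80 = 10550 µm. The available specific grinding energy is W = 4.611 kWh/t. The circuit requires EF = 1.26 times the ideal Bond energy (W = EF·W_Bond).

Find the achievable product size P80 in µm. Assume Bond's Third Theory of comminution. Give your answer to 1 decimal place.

P80 = 393.7 µm

Bond: W = 10·Wi·(1/√P80 − 1/√F80)
W_Bond = W / EF = 4.611 / 1.26 = 3.6595 kWh/t
⇒ 1/√P80 = W_Bond/(10·Wi) + 1/√F80
  = 3.6595/(10·9.0) + 1/√10550 = 0.040661 + 0.009736 = 0.050397
P80 = (1/0.050397)² = 19.8424² = 393.72 µm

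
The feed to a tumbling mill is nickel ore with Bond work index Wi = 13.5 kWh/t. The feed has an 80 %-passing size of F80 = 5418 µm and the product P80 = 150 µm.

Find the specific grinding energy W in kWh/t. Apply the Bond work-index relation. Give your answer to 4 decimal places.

W = 9.1886 kWh/t

Bond:  W = 10 Wi (1/√P − 1/√F)
1/√150 = 0.081650;  1/√5418 = 0.013586
W = 10·13.5·(0.081650 − 0.013586) = 9.1886 kWh/t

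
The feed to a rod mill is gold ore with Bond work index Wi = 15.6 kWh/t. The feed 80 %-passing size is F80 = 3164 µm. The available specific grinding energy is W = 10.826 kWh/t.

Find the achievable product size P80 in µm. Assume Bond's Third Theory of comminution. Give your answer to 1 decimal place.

W = 10·Wi·(P80^(-½) − F80^(-½))
P80^-0.5 = F80^-0.5 + W/(10 Wi)
  = 10.8260/(10·15.6) + 1/√3164 = 0.069397 + 0.017778 = 0.087175
P80 = (1/0.087175)² = 11.4711² = 131.59 µm

P80 = 131.6 µm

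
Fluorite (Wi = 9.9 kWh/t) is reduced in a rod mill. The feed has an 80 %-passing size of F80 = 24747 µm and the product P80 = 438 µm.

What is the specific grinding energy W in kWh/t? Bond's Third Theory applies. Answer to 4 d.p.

W = 4.1011 kWh/t

W = 10 Wi (P80^-0.5 − F80^-0.5)
1/√438 = 0.047782;  1/√24747 = 0.006357
W = 10·9.9·(0.047782 − 0.006357) = 4.1011 kWh/t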